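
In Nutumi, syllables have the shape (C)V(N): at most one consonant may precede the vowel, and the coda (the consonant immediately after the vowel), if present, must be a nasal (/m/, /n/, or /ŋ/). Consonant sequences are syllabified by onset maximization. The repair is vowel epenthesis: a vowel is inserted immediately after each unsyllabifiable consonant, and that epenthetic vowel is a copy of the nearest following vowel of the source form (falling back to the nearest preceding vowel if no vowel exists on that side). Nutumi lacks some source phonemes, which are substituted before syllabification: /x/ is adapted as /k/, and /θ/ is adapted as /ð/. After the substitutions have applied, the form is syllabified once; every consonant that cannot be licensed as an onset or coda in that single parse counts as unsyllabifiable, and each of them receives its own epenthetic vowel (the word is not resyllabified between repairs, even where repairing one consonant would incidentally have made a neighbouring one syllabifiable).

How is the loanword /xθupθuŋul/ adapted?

Substitution: /x/ → /k/, /θ/ → /ð/, giving /kðupðuŋul/.
The consonants /k/, /p/, /l/ cannot be parsed into a legal (C)V(N) syllable (only a nasal (/m/, /n/, or /ŋ/) is licensed in coda position; onsets are limited to one consonant).
Epenthesis after each stranded consonant: /k/ → /ku/, /p/ → /pu/, /l/ → /lu/.

kuðupuðuŋulu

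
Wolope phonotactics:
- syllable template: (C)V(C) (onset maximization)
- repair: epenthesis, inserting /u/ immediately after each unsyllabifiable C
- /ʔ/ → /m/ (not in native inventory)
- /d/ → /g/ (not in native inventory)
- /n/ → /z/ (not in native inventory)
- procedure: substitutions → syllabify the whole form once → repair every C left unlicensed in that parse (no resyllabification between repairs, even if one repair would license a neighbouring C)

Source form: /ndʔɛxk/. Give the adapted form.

zugumɛxku

Substitution: /n/ → /z/, /d/ → /g/, /ʔ/ → /m/, giving /zgmɛxk/.
Under (C)V(C), the unsyllabifiable consonants are /z/, /g/, /k/ (at most one coda consonant is licensed; onsets are limited to one consonant).
Inserting the epenthetic vowel yields /z/ → /zu/, /g/ → /gu/, /k/ → /ku/.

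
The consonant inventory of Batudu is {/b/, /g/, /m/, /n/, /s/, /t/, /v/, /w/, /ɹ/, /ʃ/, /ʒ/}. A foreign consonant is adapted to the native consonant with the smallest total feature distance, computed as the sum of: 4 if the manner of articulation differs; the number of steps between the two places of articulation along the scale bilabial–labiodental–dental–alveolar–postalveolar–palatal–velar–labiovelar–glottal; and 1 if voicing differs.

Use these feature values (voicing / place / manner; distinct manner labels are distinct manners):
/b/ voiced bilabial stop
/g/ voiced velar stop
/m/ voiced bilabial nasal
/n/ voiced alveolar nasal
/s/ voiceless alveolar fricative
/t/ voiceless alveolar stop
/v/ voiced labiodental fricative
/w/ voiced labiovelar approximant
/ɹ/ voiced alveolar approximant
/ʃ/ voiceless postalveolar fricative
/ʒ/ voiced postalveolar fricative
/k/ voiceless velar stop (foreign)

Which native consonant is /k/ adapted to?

/g/ is closest: same manner (stop), place distance 0 (velar→velar), voicing differs (+1); total 1. Next closest is /t/ at distance 3.

g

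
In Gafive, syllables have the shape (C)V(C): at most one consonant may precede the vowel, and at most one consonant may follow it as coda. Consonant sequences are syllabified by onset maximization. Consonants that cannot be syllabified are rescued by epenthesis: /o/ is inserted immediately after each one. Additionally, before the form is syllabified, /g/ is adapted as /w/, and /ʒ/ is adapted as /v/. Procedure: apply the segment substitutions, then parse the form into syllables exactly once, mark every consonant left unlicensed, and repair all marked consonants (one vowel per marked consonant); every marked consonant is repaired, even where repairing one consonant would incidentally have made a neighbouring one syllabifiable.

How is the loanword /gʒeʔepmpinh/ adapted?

woveʔepmopinho

Substitution: /g/ → /w/, /ʒ/ → /v/, giving /wveʔepmpinh/.
The consonants /w/, /m/, /h/ cannot be parsed into a legal (C)V(C) syllable (at most one coda consonant is licensed; onsets are limited to one consonant).
Each unlicensed consonant becomes the onset of a new syllable: /w/ → /wo/, /m/ → /mo/, /h/ → /ho/.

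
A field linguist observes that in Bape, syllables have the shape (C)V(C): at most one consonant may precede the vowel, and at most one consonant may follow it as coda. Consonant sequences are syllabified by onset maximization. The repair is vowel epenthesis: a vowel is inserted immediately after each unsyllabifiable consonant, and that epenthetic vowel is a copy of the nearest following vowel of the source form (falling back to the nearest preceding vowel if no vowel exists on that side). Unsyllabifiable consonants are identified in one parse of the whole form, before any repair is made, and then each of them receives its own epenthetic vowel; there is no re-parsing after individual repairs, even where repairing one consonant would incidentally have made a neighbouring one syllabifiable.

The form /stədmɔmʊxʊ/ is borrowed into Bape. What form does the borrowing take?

Syllabifying with onset maximization leaves /s/ stranded (at most one coda consonant is licensed; onsets are limited to one consonant).
Each unlicensed consonant becomes the onset of a new syllable: /s/ → /sə/.

sətədmɔmʊxʊ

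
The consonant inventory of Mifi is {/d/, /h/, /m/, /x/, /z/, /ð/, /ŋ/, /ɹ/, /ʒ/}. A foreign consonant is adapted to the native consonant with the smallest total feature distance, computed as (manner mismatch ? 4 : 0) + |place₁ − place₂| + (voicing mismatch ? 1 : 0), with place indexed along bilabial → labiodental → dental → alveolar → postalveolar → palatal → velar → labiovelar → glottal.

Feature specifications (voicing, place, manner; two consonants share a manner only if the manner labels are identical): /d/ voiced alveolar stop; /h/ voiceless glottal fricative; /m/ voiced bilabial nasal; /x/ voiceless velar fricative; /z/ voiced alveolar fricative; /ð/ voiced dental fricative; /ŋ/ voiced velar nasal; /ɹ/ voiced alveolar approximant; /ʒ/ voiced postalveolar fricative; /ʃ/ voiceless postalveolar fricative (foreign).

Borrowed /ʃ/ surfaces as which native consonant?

/ʒ/ is closest: same manner (fricative), place distance 0 (postalveolar→postalveolar), voicing differs (+1); total 1. Next closest is /x/ at distance 2.

ʒ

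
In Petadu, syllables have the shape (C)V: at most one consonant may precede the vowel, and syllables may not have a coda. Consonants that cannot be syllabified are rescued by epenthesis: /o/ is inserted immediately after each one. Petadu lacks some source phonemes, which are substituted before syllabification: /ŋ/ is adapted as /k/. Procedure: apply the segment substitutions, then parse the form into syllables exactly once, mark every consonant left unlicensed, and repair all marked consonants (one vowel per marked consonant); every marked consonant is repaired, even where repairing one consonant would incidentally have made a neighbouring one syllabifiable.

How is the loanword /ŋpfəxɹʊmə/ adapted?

kopofəxoɹʊmə

Substitution: /ŋ/ → /k/, giving /kpfəxɹʊmə/.
Under (C)V, the unsyllabifiable consonants are /k/, /p/, /x/ (no codas are permitted; onsets are limited to one consonant).
Inserting the epenthetic vowel yields /k/ → /ko/, /p/ → /po/, /x/ → /xo/.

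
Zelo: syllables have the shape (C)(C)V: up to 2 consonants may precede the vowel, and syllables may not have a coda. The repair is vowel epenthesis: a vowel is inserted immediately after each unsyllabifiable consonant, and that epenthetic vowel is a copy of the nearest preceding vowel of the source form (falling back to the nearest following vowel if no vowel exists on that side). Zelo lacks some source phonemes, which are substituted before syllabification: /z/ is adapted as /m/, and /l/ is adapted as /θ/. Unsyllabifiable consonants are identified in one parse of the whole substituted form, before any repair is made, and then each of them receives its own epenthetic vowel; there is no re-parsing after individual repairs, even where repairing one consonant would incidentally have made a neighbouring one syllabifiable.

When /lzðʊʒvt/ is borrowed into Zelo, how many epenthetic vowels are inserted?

After substitution the input is /θmðʊʒvt/.
The unsyllabifiable consonants are /θ/, /ʒ/, /v/, /t/; each receives one epenthetic vowel.

4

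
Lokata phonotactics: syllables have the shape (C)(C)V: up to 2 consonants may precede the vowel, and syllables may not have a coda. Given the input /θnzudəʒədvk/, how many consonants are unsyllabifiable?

4

Under (C)(C)V, the unsyllabifiable consonants are /θ/, /d/, /v/, /k/ (no codas are permitted; onsets may contain at most 2 consonants).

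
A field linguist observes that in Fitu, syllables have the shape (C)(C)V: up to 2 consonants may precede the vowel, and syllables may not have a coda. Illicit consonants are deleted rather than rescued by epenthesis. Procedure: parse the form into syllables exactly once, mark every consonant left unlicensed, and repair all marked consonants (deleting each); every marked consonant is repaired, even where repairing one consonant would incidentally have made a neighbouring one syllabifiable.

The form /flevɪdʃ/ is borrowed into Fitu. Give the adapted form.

flevɪ

The consonants /d/, /ʃ/ cannot be parsed into a legal (C)(C)V syllable (no codas are permitted; onsets may contain at most 2 consonants).
Deletion applies to /d/, /ʃ/.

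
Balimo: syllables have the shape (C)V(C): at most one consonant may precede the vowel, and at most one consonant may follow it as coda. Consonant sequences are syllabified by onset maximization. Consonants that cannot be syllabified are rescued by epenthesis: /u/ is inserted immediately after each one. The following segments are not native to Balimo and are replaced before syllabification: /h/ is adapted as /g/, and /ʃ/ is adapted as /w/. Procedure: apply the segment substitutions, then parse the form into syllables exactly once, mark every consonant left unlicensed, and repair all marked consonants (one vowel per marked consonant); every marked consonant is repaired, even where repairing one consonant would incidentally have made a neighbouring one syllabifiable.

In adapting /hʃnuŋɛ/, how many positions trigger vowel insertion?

After substitution the input is /gwnuŋɛ/.
The unsyllabifiable consonants are /g/, /w/; each receives one epenthetic vowel.

2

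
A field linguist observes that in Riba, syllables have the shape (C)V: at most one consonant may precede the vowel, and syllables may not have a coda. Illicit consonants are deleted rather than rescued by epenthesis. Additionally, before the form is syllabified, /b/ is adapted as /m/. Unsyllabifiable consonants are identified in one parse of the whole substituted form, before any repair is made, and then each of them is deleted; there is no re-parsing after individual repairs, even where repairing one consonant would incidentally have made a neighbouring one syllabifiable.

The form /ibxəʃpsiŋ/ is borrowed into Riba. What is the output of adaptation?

ixəsi

Substitution: /b/ → /m/, giving /imxəʃpsiŋ/.
Syllabifying with onset maximization leaves /m/, /ʃ/, /p/, /ŋ/ stranded (no codas are permitted; onsets are limited to one consonant).
Deletion applies to /m/, /ʃ/, /p/, /ŋ/.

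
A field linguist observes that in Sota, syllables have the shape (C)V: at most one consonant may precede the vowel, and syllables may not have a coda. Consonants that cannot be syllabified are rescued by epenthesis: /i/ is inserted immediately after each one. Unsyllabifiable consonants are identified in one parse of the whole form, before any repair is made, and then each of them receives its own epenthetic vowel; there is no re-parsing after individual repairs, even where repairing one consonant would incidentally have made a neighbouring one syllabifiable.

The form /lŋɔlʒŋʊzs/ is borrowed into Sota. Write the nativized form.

liŋɔliʒiŋʊzisi

Syllabifying with onset maximization leaves /l/, /l/, /ʒ/, /z/, /s/ stranded (no codas are permitted; onsets are limited to one consonant).
Epenthesis after each stranded consonant: /l/ → /li/, /l/ → /li/, /ʒ/ → /ʒi/, /z/ → /zi/, /s/ → /si/.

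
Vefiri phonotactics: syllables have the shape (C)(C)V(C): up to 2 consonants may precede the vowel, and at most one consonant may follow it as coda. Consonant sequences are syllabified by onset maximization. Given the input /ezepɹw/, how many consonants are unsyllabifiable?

The consonants /ɹ/, /w/ cannot be parsed into a legal (C)(C)V(C) syllable (at most one coda consonant is licensed; onsets may contain at most 2 consonants).

2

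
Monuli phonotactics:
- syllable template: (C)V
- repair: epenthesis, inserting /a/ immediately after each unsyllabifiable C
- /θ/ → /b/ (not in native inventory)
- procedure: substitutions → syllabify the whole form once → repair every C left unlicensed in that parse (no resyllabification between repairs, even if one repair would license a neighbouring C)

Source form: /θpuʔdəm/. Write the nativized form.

bapuʔadəma

Substitution: /θ/ → /b/, giving /bpuʔdəm/.
Syllabifying with onset maximization leaves /b/, /ʔ/, /m/ stranded (no codas are permitted; onsets are limited to one consonant).
Each unlicensed consonant becomes the onset of a new syllable: /b/ → /ba/, /ʔ/ → /ʔa/, /m/ → /ma/.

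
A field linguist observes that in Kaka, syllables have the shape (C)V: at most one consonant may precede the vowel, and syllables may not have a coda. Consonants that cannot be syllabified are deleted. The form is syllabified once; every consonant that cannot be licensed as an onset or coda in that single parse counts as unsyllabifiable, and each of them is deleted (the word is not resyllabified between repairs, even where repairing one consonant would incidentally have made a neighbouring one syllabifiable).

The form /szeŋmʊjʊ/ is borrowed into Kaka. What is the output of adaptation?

zemʊjʊ

Under (C)V, the unsyllabifiable consonants are /s/, /ŋ/ (no codas are permitted; onsets are limited to one consonant).
Deleting the stranded consonants removes /s/, /ŋ/.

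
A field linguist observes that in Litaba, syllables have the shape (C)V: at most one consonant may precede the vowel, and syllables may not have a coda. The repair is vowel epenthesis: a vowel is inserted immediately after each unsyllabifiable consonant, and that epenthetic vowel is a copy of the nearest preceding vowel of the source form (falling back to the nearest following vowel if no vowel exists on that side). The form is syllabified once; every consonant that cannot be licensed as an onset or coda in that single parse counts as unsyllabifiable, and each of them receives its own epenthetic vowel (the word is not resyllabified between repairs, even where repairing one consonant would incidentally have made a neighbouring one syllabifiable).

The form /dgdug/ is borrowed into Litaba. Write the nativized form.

dugudugu

The consonants /d/, /g/, /g/ cannot be parsed into a legal (C)V syllable (no codas are permitted; onsets are limited to one consonant).
Inserting the epenthetic vowel yields /d/ → /du/, /g/ → /gu/, /g/ → /gu/.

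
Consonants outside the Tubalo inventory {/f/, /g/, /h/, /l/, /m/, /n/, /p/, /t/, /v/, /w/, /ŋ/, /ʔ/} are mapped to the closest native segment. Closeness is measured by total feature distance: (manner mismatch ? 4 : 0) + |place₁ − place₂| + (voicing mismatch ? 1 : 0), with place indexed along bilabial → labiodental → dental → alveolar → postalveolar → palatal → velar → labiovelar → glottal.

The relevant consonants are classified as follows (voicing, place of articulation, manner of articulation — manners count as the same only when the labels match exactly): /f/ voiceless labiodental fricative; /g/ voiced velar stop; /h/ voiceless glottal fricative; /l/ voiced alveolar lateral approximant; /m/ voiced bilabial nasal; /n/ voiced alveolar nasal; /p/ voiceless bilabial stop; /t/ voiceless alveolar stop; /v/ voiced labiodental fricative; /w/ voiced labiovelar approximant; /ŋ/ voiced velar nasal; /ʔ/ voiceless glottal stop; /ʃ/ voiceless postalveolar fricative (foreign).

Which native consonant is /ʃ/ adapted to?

f

/f/ is closest: same manner (fricative), place distance 3 (postalveolar→labiodental), same voicing; total 3. Next closest is /h/ at distance 4.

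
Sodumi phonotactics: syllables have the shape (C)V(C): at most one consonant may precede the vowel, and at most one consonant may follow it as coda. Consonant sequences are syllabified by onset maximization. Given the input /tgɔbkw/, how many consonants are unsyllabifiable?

3

Syllabifying with onset maximization leaves /t/, /k/, /w/ stranded (at most one coda consonant is licensed; onsets are limited to one consonant).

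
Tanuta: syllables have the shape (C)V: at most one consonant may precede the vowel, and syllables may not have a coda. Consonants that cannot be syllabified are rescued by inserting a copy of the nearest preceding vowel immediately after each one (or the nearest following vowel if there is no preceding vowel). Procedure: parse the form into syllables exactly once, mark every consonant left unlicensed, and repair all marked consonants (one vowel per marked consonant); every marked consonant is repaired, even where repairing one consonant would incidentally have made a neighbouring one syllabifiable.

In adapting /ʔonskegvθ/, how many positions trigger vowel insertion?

The unsyllabifiable consonants are /n/, /s/, /g/, /v/, /θ/; each receives one epenthetic vowel.

5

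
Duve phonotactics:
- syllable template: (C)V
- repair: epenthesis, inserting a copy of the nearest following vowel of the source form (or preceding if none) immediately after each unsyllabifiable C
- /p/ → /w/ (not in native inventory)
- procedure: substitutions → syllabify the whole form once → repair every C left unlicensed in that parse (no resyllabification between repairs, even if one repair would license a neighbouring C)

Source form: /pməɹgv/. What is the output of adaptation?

wəməɹəgəvə

Substitution: /p/ → /w/, giving /wməɹgv/.
The consonants /w/, /ɹ/, /g/, /v/ cannot be parsed into a legal (C)V syllable (no codas are permitted; onsets are limited to one consonant).
Each unlicensed consonant becomes the onset of a new syllable: /w/ → /wə/, /ɹ/ → /ɹə/, /g/ → /gə/, /v/ → /və/.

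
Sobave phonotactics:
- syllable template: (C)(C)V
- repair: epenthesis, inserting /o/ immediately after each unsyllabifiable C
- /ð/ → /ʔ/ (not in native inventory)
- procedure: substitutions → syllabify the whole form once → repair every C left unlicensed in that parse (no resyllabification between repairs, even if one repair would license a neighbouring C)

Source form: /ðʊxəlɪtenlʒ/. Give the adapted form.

ʔʊxəlɪtenoloʒo

Substitution: /ð/ → /ʔ/, giving /ʔʊxəlɪtenlʒ/.
The consonants /n/, /l/, /ʒ/ cannot be parsed into a legal (C)(C)V syllable (no codas are permitted; onsets may contain at most 2 consonants).
Inserting the epenthetic vowel yields /n/ → /no/, /l/ → /lo/, /ʒ/ → /ʒo/.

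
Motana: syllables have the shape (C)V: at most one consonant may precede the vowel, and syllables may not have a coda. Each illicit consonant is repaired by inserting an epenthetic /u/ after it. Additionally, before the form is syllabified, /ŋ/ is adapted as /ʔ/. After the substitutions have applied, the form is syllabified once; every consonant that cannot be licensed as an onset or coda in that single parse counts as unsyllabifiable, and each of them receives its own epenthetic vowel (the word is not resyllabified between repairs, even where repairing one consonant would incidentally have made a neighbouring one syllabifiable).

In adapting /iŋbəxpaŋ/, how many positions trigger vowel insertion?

3

After substitution the input is /iʔbəxpaʔ/.
The unsyllabifiable consonants are /ʔ/, /x/, /ʔ/; each receives one epenthetic vowel.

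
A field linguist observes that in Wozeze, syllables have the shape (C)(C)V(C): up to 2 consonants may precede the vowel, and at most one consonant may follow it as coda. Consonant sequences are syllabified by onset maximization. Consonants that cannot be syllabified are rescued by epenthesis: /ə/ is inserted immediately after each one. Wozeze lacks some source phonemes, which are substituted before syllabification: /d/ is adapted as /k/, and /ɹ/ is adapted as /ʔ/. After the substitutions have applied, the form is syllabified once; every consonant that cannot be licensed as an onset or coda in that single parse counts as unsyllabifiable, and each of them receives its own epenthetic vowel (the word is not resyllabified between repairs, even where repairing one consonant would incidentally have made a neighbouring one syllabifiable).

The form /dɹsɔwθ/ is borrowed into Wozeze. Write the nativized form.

kəʔsɔwθə

Substitution: /d/ → /k/, /ɹ/ → /ʔ/, giving /kʔsɔwθ/.
Under (C)(C)V(C), the unsyllabifiable consonants are /k/, /θ/ (at most one coda consonant is licensed; onsets may contain at most 2 consonants).
Epenthesis after each stranded consonant: /k/ → /kə/, /θ/ → /θə/.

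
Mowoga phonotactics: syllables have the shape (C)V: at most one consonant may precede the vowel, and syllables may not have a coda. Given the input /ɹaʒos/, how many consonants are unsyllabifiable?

1

Under (C)V, the unsyllabifiable consonants are /s/ (no codas are permitted; onsets are limited to one consonant).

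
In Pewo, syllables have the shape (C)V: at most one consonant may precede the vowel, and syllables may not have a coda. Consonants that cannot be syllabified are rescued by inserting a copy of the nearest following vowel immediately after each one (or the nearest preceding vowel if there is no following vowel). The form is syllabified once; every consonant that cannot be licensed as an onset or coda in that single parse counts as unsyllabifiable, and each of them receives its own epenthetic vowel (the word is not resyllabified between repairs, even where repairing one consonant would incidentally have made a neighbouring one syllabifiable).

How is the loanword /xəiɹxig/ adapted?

Syllabifying with onset maximization leaves /ɹ/, /g/ stranded (no codas are permitted; onsets are limited to one consonant).
Epenthesis after each stranded consonant: /ɹ/ → /ɹi/, /g/ → /gi/.

xəiɹixigi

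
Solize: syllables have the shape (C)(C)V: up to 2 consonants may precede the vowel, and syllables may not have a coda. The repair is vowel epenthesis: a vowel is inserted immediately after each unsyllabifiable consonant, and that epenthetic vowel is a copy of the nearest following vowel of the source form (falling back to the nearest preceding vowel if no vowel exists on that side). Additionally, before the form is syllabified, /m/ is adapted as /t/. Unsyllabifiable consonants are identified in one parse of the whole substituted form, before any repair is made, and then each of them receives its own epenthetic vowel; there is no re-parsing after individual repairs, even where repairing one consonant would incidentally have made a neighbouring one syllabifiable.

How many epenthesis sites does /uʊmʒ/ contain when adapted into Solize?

After substitution the input is /uʊtʒ/.
The unsyllabifiable consonants are /t/, /ʒ/; each receives one epenthetic vowel.

2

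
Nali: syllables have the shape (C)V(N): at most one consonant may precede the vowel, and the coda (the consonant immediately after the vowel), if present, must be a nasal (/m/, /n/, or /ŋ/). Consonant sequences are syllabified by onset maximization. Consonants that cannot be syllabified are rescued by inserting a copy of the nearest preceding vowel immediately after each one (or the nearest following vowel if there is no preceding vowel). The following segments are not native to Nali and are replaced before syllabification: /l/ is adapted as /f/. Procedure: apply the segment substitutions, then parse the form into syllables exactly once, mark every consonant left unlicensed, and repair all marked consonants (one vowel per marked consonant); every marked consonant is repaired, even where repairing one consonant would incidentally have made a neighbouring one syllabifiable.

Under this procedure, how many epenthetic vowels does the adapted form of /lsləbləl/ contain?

4

After substitution the input is /fsfəbfəf/.
The unsyllabifiable consonants are /f/, /s/, /b/, /f/; each receives one epenthetic vowel.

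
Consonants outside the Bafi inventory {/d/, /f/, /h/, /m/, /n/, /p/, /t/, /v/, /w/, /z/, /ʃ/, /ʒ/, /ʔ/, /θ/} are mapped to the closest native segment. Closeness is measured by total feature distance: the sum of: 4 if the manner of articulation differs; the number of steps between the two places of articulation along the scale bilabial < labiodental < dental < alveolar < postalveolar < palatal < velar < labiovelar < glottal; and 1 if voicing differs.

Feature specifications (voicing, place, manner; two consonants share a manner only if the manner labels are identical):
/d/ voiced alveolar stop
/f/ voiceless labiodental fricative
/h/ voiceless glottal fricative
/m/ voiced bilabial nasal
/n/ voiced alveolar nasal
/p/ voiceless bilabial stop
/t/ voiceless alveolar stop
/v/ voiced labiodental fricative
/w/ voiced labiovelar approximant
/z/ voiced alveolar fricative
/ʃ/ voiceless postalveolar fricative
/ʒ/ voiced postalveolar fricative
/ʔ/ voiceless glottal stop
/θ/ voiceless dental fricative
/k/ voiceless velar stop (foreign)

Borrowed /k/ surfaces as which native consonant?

ʔ

/ʔ/ is closest: same manner (stop), place distance 2 (velar→glottal), same voicing; total 2. Next closest is /t/ at distance 3.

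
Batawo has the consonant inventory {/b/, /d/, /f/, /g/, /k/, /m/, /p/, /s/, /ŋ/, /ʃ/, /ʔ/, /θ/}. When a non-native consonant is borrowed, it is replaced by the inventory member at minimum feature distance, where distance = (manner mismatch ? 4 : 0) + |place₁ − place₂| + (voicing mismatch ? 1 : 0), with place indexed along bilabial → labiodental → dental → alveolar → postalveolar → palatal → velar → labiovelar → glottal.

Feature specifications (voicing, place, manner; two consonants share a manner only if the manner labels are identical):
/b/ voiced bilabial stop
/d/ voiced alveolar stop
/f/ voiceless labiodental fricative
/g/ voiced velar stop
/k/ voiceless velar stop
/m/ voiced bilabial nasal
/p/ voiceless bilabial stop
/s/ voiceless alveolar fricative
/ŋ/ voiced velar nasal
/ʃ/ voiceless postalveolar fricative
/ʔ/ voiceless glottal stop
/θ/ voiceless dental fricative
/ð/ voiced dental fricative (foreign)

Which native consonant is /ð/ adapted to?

θ

/θ/ is closest: same manner (fricative), place distance 0 (dental→dental), voicing differs (+1); total 1. Next closest is /f/ at distance 2.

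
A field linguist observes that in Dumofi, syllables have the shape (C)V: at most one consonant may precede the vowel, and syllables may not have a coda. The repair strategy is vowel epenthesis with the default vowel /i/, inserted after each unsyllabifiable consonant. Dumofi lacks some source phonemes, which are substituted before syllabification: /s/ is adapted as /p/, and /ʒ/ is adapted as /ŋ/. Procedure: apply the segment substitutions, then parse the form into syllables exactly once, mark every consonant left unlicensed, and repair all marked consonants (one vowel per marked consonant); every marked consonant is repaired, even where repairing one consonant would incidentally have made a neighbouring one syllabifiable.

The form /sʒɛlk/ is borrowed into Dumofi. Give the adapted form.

piŋɛliki

Substitution: /s/ → /p/, /ʒ/ → /ŋ/, giving /pŋɛlk/.
Syllabifying with onset maximization leaves /p/, /l/, /k/ stranded (no codas are permitted; onsets are limited to one consonant).
Each unlicensed consonant becomes the onset of a new syllable: /p/ → /pi/, /l/ → /li/, /k/ → /ki/.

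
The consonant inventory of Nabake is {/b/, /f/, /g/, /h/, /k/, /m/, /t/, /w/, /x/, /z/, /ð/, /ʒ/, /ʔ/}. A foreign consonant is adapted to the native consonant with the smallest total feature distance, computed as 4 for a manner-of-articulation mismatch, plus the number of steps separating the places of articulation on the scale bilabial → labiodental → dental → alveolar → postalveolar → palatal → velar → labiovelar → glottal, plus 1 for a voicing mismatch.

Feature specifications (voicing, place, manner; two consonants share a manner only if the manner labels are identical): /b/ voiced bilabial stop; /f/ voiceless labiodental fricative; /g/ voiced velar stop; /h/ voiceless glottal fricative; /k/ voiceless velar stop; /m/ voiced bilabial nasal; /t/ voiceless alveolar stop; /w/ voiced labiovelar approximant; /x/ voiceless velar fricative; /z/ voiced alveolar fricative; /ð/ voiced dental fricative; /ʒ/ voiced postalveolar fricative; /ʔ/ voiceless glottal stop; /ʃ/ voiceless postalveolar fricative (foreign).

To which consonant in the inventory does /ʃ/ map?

ʒ

/ʒ/ is closest: same manner (fricative), place distance 0 (postalveolar→postalveolar), voicing differs (+1); total 1. Next closest is /x/ at distance 2.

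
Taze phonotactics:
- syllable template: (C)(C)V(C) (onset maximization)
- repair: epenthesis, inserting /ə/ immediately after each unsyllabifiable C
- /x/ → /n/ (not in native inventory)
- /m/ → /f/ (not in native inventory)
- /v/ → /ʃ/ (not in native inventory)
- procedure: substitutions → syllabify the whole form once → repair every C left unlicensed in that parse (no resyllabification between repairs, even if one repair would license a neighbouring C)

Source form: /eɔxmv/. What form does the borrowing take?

Substitution: /x/ → /n/, /m/ → /f/, /v/ → /ʃ/, giving /eɔnfʃ/.
The consonants /f/, /ʃ/ cannot be parsed into a legal (C)(C)V(C) syllable (at most one coda consonant is licensed; onsets may contain at most 2 consonants).
Epenthesis after each stranded consonant: /f/ → /fə/, /ʃ/ → /ʃə/.

eɔnfəʃə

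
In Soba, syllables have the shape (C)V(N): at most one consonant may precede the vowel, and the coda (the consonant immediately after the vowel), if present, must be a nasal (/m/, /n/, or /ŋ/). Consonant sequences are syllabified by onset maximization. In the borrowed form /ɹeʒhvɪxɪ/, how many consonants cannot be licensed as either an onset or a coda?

Under (C)V(N), the unsyllabifiable consonants are /ʒ/, /h/ (only a nasal (/m/, /n/, or /ŋ/) is licensed in coda position; onsets are limited to one consonant).

2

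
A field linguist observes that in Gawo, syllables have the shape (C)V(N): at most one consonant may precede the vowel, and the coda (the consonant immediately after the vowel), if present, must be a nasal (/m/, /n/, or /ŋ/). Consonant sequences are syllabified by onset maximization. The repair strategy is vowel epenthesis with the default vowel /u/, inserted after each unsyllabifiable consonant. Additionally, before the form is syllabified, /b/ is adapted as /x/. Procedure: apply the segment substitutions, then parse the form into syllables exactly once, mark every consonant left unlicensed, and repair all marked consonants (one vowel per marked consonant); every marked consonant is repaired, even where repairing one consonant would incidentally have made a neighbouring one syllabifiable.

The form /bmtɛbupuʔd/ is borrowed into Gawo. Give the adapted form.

xumutɛxupuʔudu

Substitution: /b/ → /x/, giving /xmtɛxupuʔd/.
Under (C)V(N), the unsyllabifiable consonants are /x/, /m/, /ʔ/, /d/ (only a nasal (/m/, /n/, or /ŋ/) is licensed in coda position; onsets are limited to one consonant).
Inserting the epenthetic vowel yields /x/ → /xu/, /m/ → /mu/, /ʔ/ → /ʔu/, /d/ → /du/.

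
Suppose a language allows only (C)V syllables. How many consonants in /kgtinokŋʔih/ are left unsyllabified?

The consonants /k/, /g/, /k/, /ŋ/, /h/ cannot be parsed into a legal (C)V syllable (no codas are permitted; onsets are limited to one consonant).

5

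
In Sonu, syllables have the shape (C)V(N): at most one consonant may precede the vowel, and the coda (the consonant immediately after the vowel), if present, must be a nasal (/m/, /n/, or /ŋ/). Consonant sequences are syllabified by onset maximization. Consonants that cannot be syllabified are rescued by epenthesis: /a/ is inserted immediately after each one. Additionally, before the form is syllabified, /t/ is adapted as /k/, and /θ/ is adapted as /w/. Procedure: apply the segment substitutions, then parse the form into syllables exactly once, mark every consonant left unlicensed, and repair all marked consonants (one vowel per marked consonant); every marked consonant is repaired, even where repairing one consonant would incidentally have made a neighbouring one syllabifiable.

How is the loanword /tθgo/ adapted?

Substitution: /t/ → /k/, /θ/ → /w/, giving /kwgo/.
The consonants /k/, /w/ cannot be parsed into a legal (C)V(N) syllable (only a nasal (/m/, /n/, or /ŋ/) is licensed in coda position; onsets are limited to one consonant).
Epenthesis after each stranded consonant: /k/ → /ka/, /w/ → /wa/.

kawago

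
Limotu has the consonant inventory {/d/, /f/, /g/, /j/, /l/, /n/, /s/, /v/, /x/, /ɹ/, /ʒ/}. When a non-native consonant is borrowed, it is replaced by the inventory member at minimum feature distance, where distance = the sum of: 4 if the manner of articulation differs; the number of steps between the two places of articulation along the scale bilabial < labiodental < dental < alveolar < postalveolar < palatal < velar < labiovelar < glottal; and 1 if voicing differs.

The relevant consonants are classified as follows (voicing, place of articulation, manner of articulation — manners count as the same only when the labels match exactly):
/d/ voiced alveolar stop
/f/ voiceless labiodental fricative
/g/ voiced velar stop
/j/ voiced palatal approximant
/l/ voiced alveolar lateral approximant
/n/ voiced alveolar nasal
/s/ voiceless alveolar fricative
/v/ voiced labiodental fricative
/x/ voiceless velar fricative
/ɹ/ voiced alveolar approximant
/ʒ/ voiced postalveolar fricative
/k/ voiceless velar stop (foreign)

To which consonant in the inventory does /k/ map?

/g/ is closest: same manner (stop), place distance 0 (velar→velar), voicing differs (+1); total 1. Next closest is /d/ at distance 4.

g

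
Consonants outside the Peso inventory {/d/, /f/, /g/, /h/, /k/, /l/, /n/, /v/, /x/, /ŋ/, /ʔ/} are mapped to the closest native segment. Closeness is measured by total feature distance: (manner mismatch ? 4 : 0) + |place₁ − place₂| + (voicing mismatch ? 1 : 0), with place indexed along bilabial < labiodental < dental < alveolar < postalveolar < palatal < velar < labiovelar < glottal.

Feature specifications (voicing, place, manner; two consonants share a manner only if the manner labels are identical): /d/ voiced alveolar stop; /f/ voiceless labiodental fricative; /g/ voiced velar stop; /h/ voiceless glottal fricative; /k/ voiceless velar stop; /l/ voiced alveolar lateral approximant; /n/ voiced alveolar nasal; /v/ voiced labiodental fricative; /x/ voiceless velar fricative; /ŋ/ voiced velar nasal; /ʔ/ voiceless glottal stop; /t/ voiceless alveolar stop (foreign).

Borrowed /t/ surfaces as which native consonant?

d

/d/ is closest: same manner (stop), place distance 0 (alveolar→alveolar), voicing differs (+1); total 1. Next closest is /k/ at distance 3.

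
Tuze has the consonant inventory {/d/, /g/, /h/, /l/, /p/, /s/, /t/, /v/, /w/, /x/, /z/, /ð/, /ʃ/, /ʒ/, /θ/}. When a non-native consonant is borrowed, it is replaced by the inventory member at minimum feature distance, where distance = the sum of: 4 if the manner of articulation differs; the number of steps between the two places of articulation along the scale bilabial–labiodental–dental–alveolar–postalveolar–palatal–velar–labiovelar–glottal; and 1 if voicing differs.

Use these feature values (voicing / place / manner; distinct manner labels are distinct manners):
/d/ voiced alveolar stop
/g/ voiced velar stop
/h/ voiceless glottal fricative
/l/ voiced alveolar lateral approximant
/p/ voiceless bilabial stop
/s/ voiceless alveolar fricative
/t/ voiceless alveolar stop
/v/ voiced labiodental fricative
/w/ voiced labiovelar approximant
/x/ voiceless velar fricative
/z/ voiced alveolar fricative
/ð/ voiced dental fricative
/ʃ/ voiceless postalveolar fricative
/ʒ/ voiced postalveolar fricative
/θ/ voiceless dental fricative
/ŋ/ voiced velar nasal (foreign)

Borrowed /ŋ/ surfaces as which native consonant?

/g/ is closest: manner differs (nasal→stop, +4), place distance 0 (velar→velar), same voicing; total 4. Next closest is /w/ at distance 5.

g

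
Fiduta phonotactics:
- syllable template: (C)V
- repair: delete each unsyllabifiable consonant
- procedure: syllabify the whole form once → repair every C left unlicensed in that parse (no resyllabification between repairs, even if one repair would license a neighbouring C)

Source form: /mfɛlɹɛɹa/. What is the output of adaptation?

The consonants /m/, /l/ cannot be parsed into a legal (C)V syllable (no codas are permitted; onsets are limited to one consonant).
Deletion applies to /m/, /l/.

fɛɹɛɹa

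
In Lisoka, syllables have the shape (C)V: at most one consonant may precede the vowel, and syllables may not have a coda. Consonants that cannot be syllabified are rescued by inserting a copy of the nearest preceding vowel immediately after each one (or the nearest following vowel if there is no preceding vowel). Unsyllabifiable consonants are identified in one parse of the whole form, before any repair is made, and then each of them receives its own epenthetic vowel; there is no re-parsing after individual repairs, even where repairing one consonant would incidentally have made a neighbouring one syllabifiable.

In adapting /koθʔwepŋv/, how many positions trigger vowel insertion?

5

The unsyllabifiable consonants are /θ/, /ʔ/, /p/, /ŋ/, /v/; each receives one epenthetic vowel.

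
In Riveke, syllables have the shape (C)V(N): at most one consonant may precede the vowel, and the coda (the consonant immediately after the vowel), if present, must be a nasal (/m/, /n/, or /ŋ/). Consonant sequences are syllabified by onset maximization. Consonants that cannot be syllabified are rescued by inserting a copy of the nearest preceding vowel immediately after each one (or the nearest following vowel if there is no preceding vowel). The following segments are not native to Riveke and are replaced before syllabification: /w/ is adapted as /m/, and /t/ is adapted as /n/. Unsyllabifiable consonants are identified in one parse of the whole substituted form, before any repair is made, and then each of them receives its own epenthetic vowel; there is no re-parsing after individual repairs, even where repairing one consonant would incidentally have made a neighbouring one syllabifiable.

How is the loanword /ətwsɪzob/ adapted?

ənməsɪzobo

Substitution: /t/ → /n/, /w/ → /m/, giving /ənmsɪzob/.
The consonants /m/, /b/ cannot be parsed into a legal (C)V(N) syllable (only a nasal (/m/, /n/, or /ŋ/) is licensed in coda position; onsets are limited to one consonant).
Each unlicensed consonant becomes the onset of a new syllable: /m/ → /mə/, /b/ → /bo/.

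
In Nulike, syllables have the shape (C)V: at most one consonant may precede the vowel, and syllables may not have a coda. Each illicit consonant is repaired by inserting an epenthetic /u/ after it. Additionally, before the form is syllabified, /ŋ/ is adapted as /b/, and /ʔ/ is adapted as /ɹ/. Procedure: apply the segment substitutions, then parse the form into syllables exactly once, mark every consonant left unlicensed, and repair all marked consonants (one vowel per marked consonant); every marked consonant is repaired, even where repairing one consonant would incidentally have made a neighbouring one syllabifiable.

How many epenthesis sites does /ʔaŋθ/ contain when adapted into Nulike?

2

After substitution the input is /ɹabθ/.
The unsyllabifiable consonants are /b/, /θ/; each receives one epenthetic vowel.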